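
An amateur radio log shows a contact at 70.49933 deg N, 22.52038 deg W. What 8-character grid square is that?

HQ80rl79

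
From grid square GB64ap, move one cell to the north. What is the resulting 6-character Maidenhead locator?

GB64aq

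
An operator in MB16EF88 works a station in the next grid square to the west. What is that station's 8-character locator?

Longitude extended square 8; −1 → 7.
The latitude characters are unchanged.

MB16ef78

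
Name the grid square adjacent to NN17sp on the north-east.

NN17tq

Longitude subsquare s = 18; +1 → 19 = t.
Latitude subsquare p = 15; +1 → 16 = q.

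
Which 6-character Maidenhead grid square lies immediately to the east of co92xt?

DO02at

Longitude subsquare x = 23; +1 → 24, wraps to 0 = a, carry into square.
Longitude square 9; +1 → 10, wraps to 0, carry into field.
Longitude field C = 2; +1 → 3 = D.
The latitude characters are unchanged.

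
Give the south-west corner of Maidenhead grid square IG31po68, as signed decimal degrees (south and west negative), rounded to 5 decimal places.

-28.38333, -12.70000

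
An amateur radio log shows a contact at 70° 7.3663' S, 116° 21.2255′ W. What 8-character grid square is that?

Add 180° to longitude and 90° to latitude: 63.64624, 19.87723.
Field: 63.64624/20 → 3 → D, 19.87723/10 → 1 → B; chars DB.
Square: 3.64624/2 → 1, 9.87723/1 → 9; chars 19.
Subsquare: 1.64624/0.0833333 → 19 → t, 0.87723/0.0416667 → 21 → v; chars tv.
Extended square: 0.06291/0.00833333 → 7, 0.00223/0.00416667 → 0; chars 70.

DB19tv70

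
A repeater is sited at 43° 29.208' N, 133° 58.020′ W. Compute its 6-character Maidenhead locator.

Shift to the Maidenhead origin (180°W, 90°S): lon 46.0330, lat 133.4868.
Field (20°×10°, letters A–R): lon ⌊46.0330/20⌋ = 2 → C; lat ⌊133.4868/10⌋ = 13 → N.
Square (2°×1°, digits 0–9): lon ⌊6.0330/2⌋ = 3; lat ⌊3.4868/1⌋ = 3.
Subsquare (5′×2.5′, letters a–x): lon ⌊0.0330/0.0833333⌋ = 0 → a; lat ⌊0.4868/0.0416667⌋ = 11 → l.

CN33al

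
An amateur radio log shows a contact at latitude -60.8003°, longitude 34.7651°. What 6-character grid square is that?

KC79je

Shift to the Maidenhead origin (180°W, 90°S): lon 214.7651, lat 29.1997.
Field: 214.7651/20 → 10 → K, 29.1997/10 → 2 → C; chars KC.
Square: 14.7651/2 → 7, 9.1997/1 → 9; chars 79.
Subsquare: 0.7651/0.0833333 → 9 → j, 0.1997/0.0416667 → 4 → e; chars je.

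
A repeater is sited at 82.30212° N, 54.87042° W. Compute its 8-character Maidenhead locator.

Offset from 180°W / 90°S: lon 125.12958°, lat 172.30212°.
Field: 125.12958/20 → 6 → G, 172.30212/10 → 17 → R; chars GR.
Square: 5.12958/2 → 2, 2.30212/1 → 2; chars 22.
Subsquare: 1.12958/0.0833333 → 13 → n, 0.30212/0.0416667 → 7 → h; chars nh.
Extended square: 0.04625/0.00833333 → 5, 0.01045/0.00416667 → 2; chars 52.

GR22nh52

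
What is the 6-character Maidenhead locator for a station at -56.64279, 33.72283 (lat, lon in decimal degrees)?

KD63ui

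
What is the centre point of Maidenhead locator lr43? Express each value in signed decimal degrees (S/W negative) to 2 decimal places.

83.50, 49.00

Field L=11, R=17: +11·20° lon, +17·10° lat → SW at lon 40°, lat 80°.
Square 4, 3: +4·2° lon, +3·1° lat → SW at lon 48°, lat 83°.
Cell spans 2° lon × 1° lat. Centre is SW corner plus half of each.
latitude 83.50, longitude 49.00.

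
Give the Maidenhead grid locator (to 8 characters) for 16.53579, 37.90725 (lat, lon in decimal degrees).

KK86wm88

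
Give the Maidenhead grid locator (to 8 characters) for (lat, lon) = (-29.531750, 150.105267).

Offset from 180°W / 90°S: lon 330.10527°, lat 60.46825°.
Field (20°×10°, letters A–R): 330.10527/20 → 16 → Q, 60.46825/10 → 6 → G; chars QG.
Square (2°×1°, digits 0–9): 10.10527/2 → 5, 0.46825/1 → 0; chars 50.
Subsquare (5′×2.5′, letters a–x): 0.10527/0.0833333 → 1 → b, 0.46825/0.0416667 → 11 → l; chars bl.
Extended square (30″×15″, digits 0–9): 0.02193/0.00833333 → 2, 0.00992/0.00416667 → 2; chars 22.

QG50bl22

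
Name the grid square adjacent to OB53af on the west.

Longitude subsquare a = 0; −1 → -1, wraps to 23 = x, carry into square.
Longitude square 5; −1 → 4.
The latitude characters are unchanged.

OB43xf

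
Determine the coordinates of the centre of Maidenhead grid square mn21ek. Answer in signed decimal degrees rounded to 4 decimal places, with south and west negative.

41.4375, 64.3750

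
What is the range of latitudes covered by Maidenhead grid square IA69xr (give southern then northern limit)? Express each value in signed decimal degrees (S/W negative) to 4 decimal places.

Field I=8, A=0: +8·20° lon, +0·10° lat → SW at lon -20°, lat -90°.
Square 6, 9: +6·2° lon, +9·1° lat → SW at lon -8°, lat -81°.
Subsquare x=23, r=17: +23·0.0833333° lon, +17·0.0416667° lat → SW at lon -6.08333°, lat -80.2917°.
Cell spans 0.0833333° lon × 0.0416667° lat.
south -80.2917, north -80.2500.

-80.2917, -80.2500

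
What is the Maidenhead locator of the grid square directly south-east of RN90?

AM09

Longitude square 9; +1 → 10, wraps to 0, carry into field.
Longitude field R = 17; +1 → 18, wraps to 0 = A, wrapping around the antimeridian.
Latitude square 0; −1 → -1, wraps to 9, carry into field.
Latitude field N = 13; −1 → 12 = M.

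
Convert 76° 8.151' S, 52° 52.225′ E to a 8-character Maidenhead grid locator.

LB63ku47

Add 180° to longitude and 90° to latitude: 232.87042, 13.86415.
Field: 232.87042/20 → 11 → L, 13.86415/10 → 1 → B; chars LB.
Square: 12.87042/2 → 6, 3.86415/1 → 3; chars 63.
Subsquare: 0.87042/0.0833333 → 10 → k, 0.86415/0.0416667 → 20 → u; chars ku.
Extended square: 0.03708/0.00833333 → 4, 0.03082/0.00416667 → 7; chars 47.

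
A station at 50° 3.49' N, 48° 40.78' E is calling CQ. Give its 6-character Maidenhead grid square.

LO40ib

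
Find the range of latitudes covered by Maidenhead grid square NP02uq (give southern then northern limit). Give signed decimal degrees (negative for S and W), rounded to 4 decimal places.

62.6667, 62.7083

Field N=13, P=15: +13·20° lon, +15·10° lat → SW at lon 80°, lat 60°.
Square 0, 2: +0·2° lon, +2·1° lat → SW at lon 80°, lat 62°.
Subsquare u=20, q=16: +20·0.0833333° lon, +16·0.0416667° lat → SW at lon 81.6667°, lat 62.6667°.
Cell spans 0.0833333° lon × 0.0416667° lat.
south 62.6667, north 62.7083.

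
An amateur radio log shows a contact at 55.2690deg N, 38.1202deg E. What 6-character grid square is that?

KO95bg

Offset from 180°W / 90°S: lon 218.1202°, lat 145.2690°.
Field (20°×10°, letters A–R): lon ⌊218.1202/20⌋ = 10 → K; lat ⌊145.2690/10⌋ = 14 → O.
Square (2°×1°, digits 0–9): lon ⌊18.1202/2⌋ = 9; lat ⌊5.2690/1⌋ = 5.
Subsquare (5′×2.5′, letters a–x): lon ⌊0.1202/0.0833333⌋ = 1 → b; lat ⌊0.2690/0.0416667⌋ = 6 → g.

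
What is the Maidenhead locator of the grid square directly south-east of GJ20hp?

Longitude subsquare h = 7; +1 → 8 = i.
Latitude subsquare p = 15; −1 → 14 = o.

GJ20io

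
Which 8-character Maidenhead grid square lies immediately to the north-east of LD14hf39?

LD14hg40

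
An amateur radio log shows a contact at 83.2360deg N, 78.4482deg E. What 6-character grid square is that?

Shift to the Maidenhead origin (180°W, 90°S): lon 258.4482, lat 173.2360.
Field: lon ⌊258.4482/20⌋ = 12 → M; lat ⌊173.2360/10⌋ = 17 → R.
Square: lon ⌊18.4482/2⌋ = 9; lat ⌊3.2360/1⌋ = 3.
Subsquare: lon ⌊0.4482/0.0833333⌋ = 5 → f; lat ⌊0.2360/0.0416667⌋ = 5 → f.

MR93ff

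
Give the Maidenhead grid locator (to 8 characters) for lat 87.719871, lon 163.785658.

Offset from 180°W / 90°S: lon 343.78566°, lat 177.71987°.
Field: lon ⌊343.78566/20⌋ = 17 → R; lat ⌊177.71987/10⌋ = 17 → R.
Square: lon ⌊3.78566/2⌋ = 1; lat ⌊7.71987/1⌋ = 7.
Subsquare: lon ⌊1.78566/0.0833333⌋ = 21 → v; lat ⌊0.71987/0.0416667⌋ = 17 → r.
Extended square: lon ⌊0.03566/0.00833333⌋ = 4; lat ⌊0.01154/0.00416667⌋ = 2.

RR17vr42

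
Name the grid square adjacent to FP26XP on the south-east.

Longitude subsquare x = 23; +1 → 24, wraps to 0 = a, carry into square.
Longitude square 2; +1 → 3.
Latitude subsquare p = 15; −1 → 14 = o.

FP36ao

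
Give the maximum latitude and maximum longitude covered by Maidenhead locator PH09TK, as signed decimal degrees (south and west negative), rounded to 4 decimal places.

Field P=15, H=7: +15·20° lon, +7·10° lat → SW at lon 120°, lat -20°.
Square 0, 9: +0·2° lon, +9·1° lat → SW at lon 120°, lat -11°.
Subsquare t=19, k=10: +19·0.0833333° lon, +10·0.0416667° lat → SW at lon 121.583°, lat -10.5833°.
Cell spans 0.0833333° lon × 0.0416667° lat. NE corner is SW corner plus one full cell.
latitude -10.5417, longitude 121.6667.

-10.5417, 121.6667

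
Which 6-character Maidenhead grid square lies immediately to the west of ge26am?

GE16xm

Longitude subsquare a = 0; −1 → -1, wraps to 23 = x, carry into square.
Longitude square 2; −1 → 1.
The latitude characters are unchanged.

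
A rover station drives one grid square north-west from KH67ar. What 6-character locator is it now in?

KH57xs

Longitude subsquare a = 0; −1 → -1, wraps to 23 = x, carry into square.
Longitude square 6; −1 → 5.
Latitude subsquare r = 17; +1 → 18 = s.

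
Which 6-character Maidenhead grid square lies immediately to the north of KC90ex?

KC91ea

Latitude subsquare x = 23; +1 → 24, wraps to 0 = a, carry into square.
Latitude square 0; +1 → 1.
The longitude characters are unchanged.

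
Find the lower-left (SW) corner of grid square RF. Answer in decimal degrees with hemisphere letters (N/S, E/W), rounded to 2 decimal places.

Field R=17, F=5: +17·20° lon, +5·10° lat → SW at lon 160°, lat -40°.
latitude 40.00° S, longitude 160.00° E.

40.00° S, 160.00° E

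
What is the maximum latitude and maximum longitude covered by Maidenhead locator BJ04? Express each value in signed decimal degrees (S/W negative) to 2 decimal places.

5.00, -158.00

Field B=1, J=9: +1·20° lon, +9·10° lat → SW at lon -160°, lat 0°.
Square 0, 4: +0·2° lon, +4·1° lat → SW at lon -160°, lat 4°.
Cell spans 2° lon × 1° lat. NE corner is SW corner plus one full cell.
latitude 5.00, longitude -158.00.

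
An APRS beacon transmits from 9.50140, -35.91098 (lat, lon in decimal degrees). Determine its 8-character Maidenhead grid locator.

HJ29bm00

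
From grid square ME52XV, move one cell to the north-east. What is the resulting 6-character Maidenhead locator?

ME62aw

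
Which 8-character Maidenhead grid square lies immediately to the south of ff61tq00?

FF61tp09

Latitude extended square 0; −1 → -1, wraps to 9, carry into subsquare.
Latitude subsquare q = 16; −1 → 15 = p.
The longitude characters are unchanged.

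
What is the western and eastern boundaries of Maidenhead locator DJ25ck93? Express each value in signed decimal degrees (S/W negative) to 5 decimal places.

Field D=3, J=9: +3·20° lon, +9·10° lat → SW at lon -120°, lat 0°.
Square 2, 5: +2·2° lon, +5·1° lat → SW at lon -116°, lat 5°.
Subsquare c=2, k=10: +2·0.0833333° lon, +10·0.0416667° lat → SW at lon -115.833°, lat 5.41667°.
Extended square 9, 3: +9·0.00833333° lon, +3·0.00416667° lat → SW at lon -115.758°, lat 5.42917°.
Cell spans 0.00833333° lon × 0.00416667° lat.
west -115.75833, east -115.75000.

-115.75833, -115.75000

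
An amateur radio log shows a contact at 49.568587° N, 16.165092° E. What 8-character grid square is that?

JN89bn96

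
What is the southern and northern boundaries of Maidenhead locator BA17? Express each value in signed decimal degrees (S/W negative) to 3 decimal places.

-83.000, -82.000

Field B=1, A=0: +1·20° lon, +0·10° lat → SW at lon -160°, lat -90°.
Square 1, 7: +1·2° lon, +7·1° lat → SW at lon -158°, lat -83°.
Cell spans 2° lon × 1° lat.
south -83.000, north -82.000.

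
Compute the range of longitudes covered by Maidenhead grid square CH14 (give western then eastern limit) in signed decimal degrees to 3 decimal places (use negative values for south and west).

-138.000, -136.000

Field C=2, H=7: +2·20° lon, +7·10° lat → SW at lon -140°, lat -20°.
Square 1, 4: +1·2° lon, +4·1° lat → SW at lon -138°, lat -16°.
Cell spans 2° lon × 1° lat.
west -138.000, east -136.000.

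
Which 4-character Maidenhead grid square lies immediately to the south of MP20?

Latitude square 0; −1 → -1, wraps to 9, carry into field.
Latitude field P = 15; −1 → 14 = O.
The longitude characters are unchanged.

MO29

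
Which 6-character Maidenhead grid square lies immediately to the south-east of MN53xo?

MN63an

Longitude subsquare x = 23; +1 → 24, wraps to 0 = a, carry into square.
Longitude square 5; +1 → 6.
Latitude subsquare o = 14; −1 → 13 = n.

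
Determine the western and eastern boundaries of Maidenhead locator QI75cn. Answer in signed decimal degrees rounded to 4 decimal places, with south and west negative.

Field Q=16, I=8: +16·20° lon, +8·10° lat → SW at lon 140°, lat -10°.
Square 7, 5: +7·2° lon, +5·1° lat → SW at lon 154°, lat -5°.
Subsquare c=2, n=13: +2·0.0833333° lon, +13·0.0416667° lat → SW at lon 154.167°, lat -4.45833°.
Cell spans 0.0833333° lon × 0.0416667° lat.
west 154.1667, east 154.2500.

154.1667, 154.2500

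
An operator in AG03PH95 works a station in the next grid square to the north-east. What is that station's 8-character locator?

Longitude extended square 9; +1 → 10, wraps to 0, carry into subsquare.
Longitude subsquare p = 15; +1 → 16 = q.
Latitude extended square 5; +1 → 6.

AG03qh06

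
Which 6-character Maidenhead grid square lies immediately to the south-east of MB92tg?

MB92uf

Longitude subsquare t = 19; +1 → 20 = u.
Latitude subsquare g = 6; −1 → 5 = f.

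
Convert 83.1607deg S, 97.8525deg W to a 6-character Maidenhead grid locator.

Add 180° to longitude and 90° to latitude: 82.1475, 6.8393.
Field: 82.1475/20 → 4 → E, 6.8393/10 → 0 → A; chars EA.
Square: 2.1475/2 → 1, 6.8393/1 → 6; chars 16.
Subsquare: 0.1475/0.0833333 → 1 → b, 0.8393/0.0416667 → 20 → u; chars bu.

EA16bu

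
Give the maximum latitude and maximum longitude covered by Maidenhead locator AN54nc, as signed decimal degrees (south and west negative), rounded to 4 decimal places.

44.1250, -168.8333

Field A=0, N=13: +0·20° lon, +13·10° lat → SW at lon -180°, lat 40°.
Square 5, 4: +5·2° lon, +4·1° lat → SW at lon -170°, lat 44°.
Subsquare n=13, c=2: +13·0.0833333° lon, +2·0.0416667° lat → SW at lon -168.917°, lat 44.0833°.
Cell spans 0.0833333° lon × 0.0416667° lat. NE corner is SW corner plus one full cell.
latitude 44.1250, longitude -168.8333.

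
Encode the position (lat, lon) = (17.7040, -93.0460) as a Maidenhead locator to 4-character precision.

Offset from 180°W / 90°S: lon 86.95°, lat 107.70°.
Field: lon ⌊86.95/20⌋ = 4 → E; lat ⌊107.70/10⌋ = 10 → K.
Square: lon ⌊6.95/2⌋ = 3; lat ⌊7.70/1⌋ = 7.

EK37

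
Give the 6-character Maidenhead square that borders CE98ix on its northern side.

Latitude subsquare x = 23; +1 → 24, wraps to 0 = a, carry into square.
Latitude square 8; +1 → 9.
The longitude characters are unchanged.

CE99ia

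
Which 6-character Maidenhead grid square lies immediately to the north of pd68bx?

PD69ba

Latitude subsquare x = 23; +1 → 24, wraps to 0 = a, carry into square.
Latitude square 8; +1 → 9.
The longitude characters are unchanged.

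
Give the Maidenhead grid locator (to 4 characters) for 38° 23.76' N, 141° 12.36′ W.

BM98

Shift to the Maidenhead origin (180°W, 90°S): lon 38.79, lat 128.40.
Field: 38.79/20 → 1 → B, 128.40/10 → 12 → M; chars BM.
Square: 18.79/2 → 9, 8.40/1 → 8; chars 98.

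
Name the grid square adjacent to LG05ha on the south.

LG04hx

Latitude subsquare a = 0; −1 → -1, wraps to 23 = x, carry into square.
Latitude square 5; −1 → 4.
The longitude characters are unchanged.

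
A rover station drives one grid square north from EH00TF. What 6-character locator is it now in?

EH00tg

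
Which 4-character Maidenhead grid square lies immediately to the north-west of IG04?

HG95

Longitude square 0; −1 → -1, wraps to 9, carry into field.
Longitude field I = 8; −1 → 7 = H.
Latitude square 4; +1 → 5.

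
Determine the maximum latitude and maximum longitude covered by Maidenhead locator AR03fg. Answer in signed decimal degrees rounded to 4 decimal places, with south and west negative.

Field A=0, R=17: +0·20° lon, +17·10° lat → SW at lon -180°, lat 80°.
Square 0, 3: +0·2° lon, +3·1° lat → SW at lon -180°, lat 83°.
Subsquare f=5, g=6: +5·0.0833333° lon, +6·0.0416667° lat → SW at lon -179.583°, lat 83.25°.
Cell spans 0.0833333° lon × 0.0416667° lat. NE corner is SW corner plus one full cell.
latitude 83.2917, longitude -179.5000.

83.2917, -179.5000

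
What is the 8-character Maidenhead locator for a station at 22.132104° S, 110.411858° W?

DG47tu08

Add 180° to longitude and 90° to latitude: 69.58814, 67.86790.
Field: lon ⌊69.58814/20⌋ = 3 → D; lat ⌊67.86790/10⌋ = 6 → G.
Square: lon ⌊9.58814/2⌋ = 4; lat ⌊7.86790/1⌋ = 7.
Subsquare: lon ⌊1.58814/0.0833333⌋ = 19 → t; lat ⌊0.86790/0.0416667⌋ = 20 → u.
Extended square: lon ⌊0.00481/0.00833333⌋ = 0; lat ⌊0.03456/0.00416667⌋ = 8.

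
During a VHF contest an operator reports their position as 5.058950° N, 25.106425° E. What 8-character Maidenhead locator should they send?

Offset from 180°W / 90°S: lon 205.10643°, lat 95.05895°.
Field: 205.10643/20 → 10 → K, 95.05895/10 → 9 → J; chars KJ.
Square: 5.10643/2 → 2, 5.05895/1 → 5; chars 25.
Subsquare: 1.10643/0.0833333 → 13 → n, 0.05895/0.0416667 → 1 → b; chars nb.
Extended square: 0.02309/0.00833333 → 2, 0.01728/0.00416667 → 4; chars 24.

KJ25nb24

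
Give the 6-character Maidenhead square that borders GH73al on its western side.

Longitude subsquare a = 0; −1 → -1, wraps to 23 = x, carry into square.
Longitude square 7; −1 → 6.
The latitude characters are unchanged.

GH63xl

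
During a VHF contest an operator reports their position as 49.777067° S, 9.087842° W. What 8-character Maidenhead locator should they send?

IE50kf93

Shift to the Maidenhead origin (180°W, 90°S): lon 170.91216, lat 40.22293.
Field (20°×10°, letters A–R): lon ⌊170.91216/20⌋ = 8 → I; lat ⌊40.22293/10⌋ = 4 → E.
Square (2°×1°, digits 0–9): lon ⌊10.91216/2⌋ = 5; lat ⌊0.22293/1⌋ = 0.
Subsquare (5′×2.5′, letters a–x): lon ⌊0.91216/0.0833333⌋ = 10 → k; lat ⌊0.22293/0.0416667⌋ = 5 → f.
Extended square (30″×15″, digits 0–9): lon ⌊0.07882/0.00833333⌋ = 9; lat ⌊0.01460/0.00416667⌋ = 3.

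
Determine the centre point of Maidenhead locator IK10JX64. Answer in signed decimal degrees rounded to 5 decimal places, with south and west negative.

10.97708, -17.19583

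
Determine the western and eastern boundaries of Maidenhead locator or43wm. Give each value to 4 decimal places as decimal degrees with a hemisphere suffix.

109.8333° E, 109.9167° E

Field O=14, R=17: +14·20° lon, +17·10° lat → SW at lon 100°, lat 80°.
Square 4, 3: +4·2° lon, +3·1° lat → SW at lon 108°, lat 83°.
Subsquare w=22, m=12: +22·0.0833333° lon, +12·0.0416667° lat → SW at lon 109.833°, lat 83.5°.
Cell spans 0.0833333° lon × 0.0416667° lat.
west 109.8333° E, east 109.9167° E.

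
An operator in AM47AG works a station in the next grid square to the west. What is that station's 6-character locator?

AM37xg

Longitude subsquare a = 0; −1 → -1, wraps to 23 = x, carry into square.
Longitude square 4; −1 → 3.
The latitude characters are unchanged.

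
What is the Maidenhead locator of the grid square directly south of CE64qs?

CE64qr

Latitude subsquare s = 18; −1 → 17 = r.
The longitude characters are unchanged.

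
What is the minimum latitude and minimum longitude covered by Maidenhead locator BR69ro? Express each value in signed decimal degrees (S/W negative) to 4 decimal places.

89.5833, -146.5833

Field B=1, R=17: +1·20° lon, +17·10° lat → SW at lon -160°, lat 80°.
Square 6, 9: +6·2° lon, +9·1° lat → SW at lon -148°, lat 89°.
Subsquare r=17, o=14: +17·0.0833333° lon, +14·0.0416667° lat → SW at lon -146.583°, lat 89.5833°.
latitude 89.5833, longitude -146.5833.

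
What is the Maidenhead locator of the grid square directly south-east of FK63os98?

Longitude extended square 9; +1 → 10, wraps to 0, carry into subsquare.
Longitude subsquare o = 14; +1 → 15 = p.
Latitude extended square 8; −1 → 7.

FK63ps07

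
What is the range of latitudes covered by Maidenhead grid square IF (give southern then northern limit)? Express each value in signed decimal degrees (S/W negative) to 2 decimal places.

-40.00, -30.00

Field I=8, F=5: +8·20° lon, +5·10° lat → SW at lon -20°, lat -40°.
Cell spans 20° lon × 10° lat.
south -40.00, north -30.00.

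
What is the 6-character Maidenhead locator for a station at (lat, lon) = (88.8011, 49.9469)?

Add 180° to longitude and 90° to latitude: 229.9469, 178.8011.
Field: lon ⌊229.9469/20⌋ = 11 → L; lat ⌊178.8011/10⌋ = 17 → R.
Square: lon ⌊9.9469/2⌋ = 4; lat ⌊8.8011/1⌋ = 8.
Subsquare: lon ⌊1.9469/0.0833333⌋ = 23 → x; lat ⌊0.8011/0.0416667⌋ = 19 → t.

LR48xt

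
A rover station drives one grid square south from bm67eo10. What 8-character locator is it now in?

BM67en19

Latitude extended square 0; −1 → -1, wraps to 9, carry into subsquare.
Latitude subsquare o = 14; −1 → 13 = n.
The longitude characters are unchanged.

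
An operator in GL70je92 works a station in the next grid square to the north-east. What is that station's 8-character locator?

Longitude extended square 9; +1 → 10, wraps to 0, carry into subsquare.
Longitude subsquare j = 9; +1 → 10 = k.
Latitude extended square 2; +1 → 3.

GL70ke03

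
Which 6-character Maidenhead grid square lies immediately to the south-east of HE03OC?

HE03pb

Longitude subsquare o = 14; +1 → 15 = p.
Latitude subsquare c = 2; −1 → 1 = b.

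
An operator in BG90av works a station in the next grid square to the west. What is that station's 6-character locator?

Longitude subsquare a = 0; −1 → -1, wraps to 23 = x, carry into square.
Longitude square 9; −1 → 8.
The latitude characters are unchanged.

BG80xv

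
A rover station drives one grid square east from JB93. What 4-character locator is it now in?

Longitude square 9; +1 → 10, wraps to 0, carry into field.
Longitude field J = 9; +1 → 10 = K.
The latitude characters are unchanged.

KB03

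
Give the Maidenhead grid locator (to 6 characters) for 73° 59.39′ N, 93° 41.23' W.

EQ33dx

Add 180° to longitude and 90° to latitude: 86.3128, 163.9898.
Field (20°×10°, letters A–R): 86.3128/20 → 4 → E, 163.9898/10 → 16 → Q; chars EQ.
Square (2°×1°, digits 0–9): 6.3128/2 → 3, 3.9898/1 → 3; chars 33.
Subsquare (5′×2.5′, letters a–x): 0.3128/0.0833333 → 3 → d, 0.9898/0.0416667 → 23 → x; chars dx.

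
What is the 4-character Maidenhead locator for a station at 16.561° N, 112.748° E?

OK66

Shift to the Maidenhead origin (180°W, 90°S): lon 292.75, lat 106.56.
Field: 292.75/20 → 14 → O, 106.56/10 → 10 → K; chars OK.
Square: 12.75/2 → 6, 6.56/1 → 6; chars 66.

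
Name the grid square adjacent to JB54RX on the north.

JB55ra

Latitude subsquare x = 23; +1 → 24, wraps to 0 = a, carry into square.
Latitude square 4; +1 → 5.
The longitude characters are unchanged.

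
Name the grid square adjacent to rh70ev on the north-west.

Longitude subsquare e = 4; −1 → 3 = d.
Latitude subsquare v = 21; +1 → 22 = w.

RH70dw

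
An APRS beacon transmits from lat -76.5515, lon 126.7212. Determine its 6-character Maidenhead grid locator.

PB33ik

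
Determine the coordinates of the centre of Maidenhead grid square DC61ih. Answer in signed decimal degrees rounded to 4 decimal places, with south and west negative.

-68.6875, -107.2917

Field D=3, C=2: +3·20° lon, +2·10° lat → SW at lon -120°, lat -70°.
Square 6, 1: +6·2° lon, +1·1° lat → SW at lon -108°, lat -69°.
Subsquare i=8, h=7: +8·0.0833333° lon, +7·0.0416667° lat → SW at lon -107.333°, lat -68.7083°.
Cell spans 0.0833333° lon × 0.0416667° lat. Centre is SW corner plus half of each.
latitude -68.6875, longitude -107.2917.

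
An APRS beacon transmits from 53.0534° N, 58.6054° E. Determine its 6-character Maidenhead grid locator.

Shift to the Maidenhead origin (180°W, 90°S): lon 238.6054, lat 143.0534.
Field: lon ⌊238.6054/20⌋ = 11 → L; lat ⌊143.0534/10⌋ = 14 → O.
Square: lon ⌊18.6054/2⌋ = 9; lat ⌊3.0534/1⌋ = 3.
Subsquare: lon ⌊0.6054/0.0833333⌋ = 7 → h; lat ⌊0.0534/0.0416667⌋ = 1 → b.

LO93hb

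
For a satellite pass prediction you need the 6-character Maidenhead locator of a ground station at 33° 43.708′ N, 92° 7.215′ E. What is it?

NM63br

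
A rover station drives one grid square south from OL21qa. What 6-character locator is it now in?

Latitude subsquare a = 0; −1 → -1, wraps to 23 = x, carry into square.
Latitude square 1; −1 → 0.
The longitude characters are unchanged.

OL20qx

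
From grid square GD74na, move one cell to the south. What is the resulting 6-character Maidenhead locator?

Latitude subsquare a = 0; −1 → -1, wraps to 23 = x, carry into square.
Latitude square 4; −1 → 3.
The longitude characters are unchanged.

GD73nx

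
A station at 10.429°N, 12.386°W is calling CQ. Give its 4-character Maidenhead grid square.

IK30

Add 180° to longitude and 90° to latitude: 167.61, 100.43.
Field: 167.61/20 → 8 → I, 100.43/10 → 10 → K; chars IK.
Square: 7.61/2 → 3, 0.43/1 → 0; chars 30.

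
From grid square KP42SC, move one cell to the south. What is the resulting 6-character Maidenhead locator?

Latitude subsquare c = 2; −1 → 1 = b.
The longitude characters are unchanged.

KP42sb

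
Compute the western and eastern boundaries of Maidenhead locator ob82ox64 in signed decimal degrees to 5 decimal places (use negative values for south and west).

117.21667, 117.22500

Field O=14, B=1: +14·20° lon, +1·10° lat → SW at lon 100°, lat -80°.
Square 8, 2: +8·2° lon, +2·1° lat → SW at lon 116°, lat -78°.
Subsquare o=14, x=23: +14·0.0833333° lon, +23·0.0416667° lat → SW at lon 117.167°, lat -77.0417°.
Extended square 6, 4: +6·0.00833333° lon, +4·0.00416667° lat → SW at lon 117.217°, lat -77.025°.
Cell spans 0.00833333° lon × 0.00416667° lat.
west 117.21667, east 117.22500.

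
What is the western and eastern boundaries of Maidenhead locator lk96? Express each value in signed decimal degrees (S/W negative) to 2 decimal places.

58.00, 60.00

Field L=11, K=10: +11·20° lon, +10·10° lat → SW at lon 40°, lat 10°.
Square 9, 6: +9·2° lon, +6·1° lat → SW at lon 58°, lat 16°.
Cell spans 2° lon × 1° lat.
west 58.00, east 60.00.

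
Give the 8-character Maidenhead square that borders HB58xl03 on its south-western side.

HB58wl92

Longitude extended square 0; −1 → -1, wraps to 9, carry into subsquare.
Longitude subsquare x = 23; −1 → 22 = w.
Latitude extended square 3; −1 → 2.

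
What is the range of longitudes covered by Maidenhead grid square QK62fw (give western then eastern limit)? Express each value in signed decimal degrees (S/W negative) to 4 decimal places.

152.4167, 152.5000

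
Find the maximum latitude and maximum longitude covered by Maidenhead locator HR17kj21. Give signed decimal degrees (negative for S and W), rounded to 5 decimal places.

Field H=7, R=17: +7·20° lon, +17·10° lat → SW at lon -40°, lat 80°.
Square 1, 7: +1·2° lon, +7·1° lat → SW at lon -38°, lat 87°.
Subsquare k=10, j=9: +10·0.0833333° lon, +9·0.0416667° lat → SW at lon -37.1667°, lat 87.375°.
Extended square 2, 1: +2·0.00833333° lon, +1·0.00416667° lat → SW at lon -37.15°, lat 87.3792°.
Cell spans 0.00833333° lon × 0.00416667° lat. NE corner is SW corner plus one full cell.
latitude 87.38333, longitude -37.14167.

87.38333, -37.14167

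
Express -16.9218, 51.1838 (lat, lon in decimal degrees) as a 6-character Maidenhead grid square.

LH53ob

Add 180° to longitude and 90° to latitude: 231.1838, 73.0782.
Field: lon ⌊231.1838/20⌋ = 11 → L; lat ⌊73.0782/10⌋ = 7 → H.
Square: lon ⌊11.1838/2⌋ = 5; lat ⌊3.0782/1⌋ = 3.
Subsquare: lon ⌊1.1838/0.0833333⌋ = 14 → o; lat ⌊0.0782/0.0416667⌋ = 1 → b.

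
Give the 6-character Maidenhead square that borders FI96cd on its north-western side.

FI96be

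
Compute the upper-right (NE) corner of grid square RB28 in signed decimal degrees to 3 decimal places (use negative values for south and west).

Field R=17, B=1: +17·20° lon, +1·10° lat → SW at lon 160°, lat -80°.
Square 2, 8: +2·2° lon, +8·1° lat → SW at lon 164°, lat -72°.
Cell spans 2° lon × 1° lat. NE corner is SW corner plus one full cell.
latitude -71.000, longitude 166.000.

-71.000, 166.000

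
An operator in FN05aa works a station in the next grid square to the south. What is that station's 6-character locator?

FN04ax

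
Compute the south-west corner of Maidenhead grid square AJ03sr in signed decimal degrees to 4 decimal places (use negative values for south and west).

3.7083, -178.5000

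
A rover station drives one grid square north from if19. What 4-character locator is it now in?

IG10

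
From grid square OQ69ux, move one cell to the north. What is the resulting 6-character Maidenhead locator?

Latitude subsquare x = 23; +1 → 24, wraps to 0 = a, carry into square.
Latitude square 9; +1 → 10, wraps to 0, carry into field.
Latitude field Q = 16; +1 → 17 = R.
The longitude characters are unchanged.

OR60ua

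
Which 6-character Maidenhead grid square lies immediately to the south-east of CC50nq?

CC50op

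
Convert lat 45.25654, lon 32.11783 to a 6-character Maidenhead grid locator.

Add 180° to longitude and 90° to latitude: 212.1178, 135.2565.
Field: 212.1178/20 → 10 → K, 135.2565/10 → 13 → N; chars KN.
Square: 12.1178/2 → 6, 5.2565/1 → 5; chars 65.
Subsquare: 0.1178/0.0833333 → 1 → b, 0.2565/0.0416667 → 6 → g; chars bg.

KN65bg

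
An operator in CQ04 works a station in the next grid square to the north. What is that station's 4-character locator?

CQ05

Latitude square 4; +1 → 5.
The longitude characters are unchanged.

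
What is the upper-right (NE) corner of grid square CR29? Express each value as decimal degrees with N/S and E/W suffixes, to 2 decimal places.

Field C=2, R=17: +2·20° lon, +17·10° lat → SW at lon -140°, lat 80°.
Square 2, 9: +2·2° lon, +9·1° lat → SW at lon -136°, lat 89°.
Cell spans 2° lon × 1° lat. NE corner is SW corner plus one full cell.
latitude 90.00° N, longitude 134.00° W.

90.00° N, 134.00° W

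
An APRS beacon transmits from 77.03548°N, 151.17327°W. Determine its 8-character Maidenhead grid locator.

BQ47ja98

Offset from 180°W / 90°S: lon 28.82673°, lat 167.03548°.
Field: lon ⌊28.82673/20⌋ = 1 → B; lat ⌊167.03548/10⌋ = 16 → Q.
Square: lon ⌊8.82673/2⌋ = 4; lat ⌊7.03548/1⌋ = 7.
Subsquare: lon ⌊0.82673/0.0833333⌋ = 9 → j; lat ⌊0.03548/0.0416667⌋ = 0 → a.
Extended square: lon ⌊0.07673/0.00833333⌋ = 9; lat ⌊0.03548/0.00416667⌋ = 8.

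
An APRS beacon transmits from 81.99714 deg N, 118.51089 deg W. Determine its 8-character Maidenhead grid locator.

Add 180° to longitude and 90° to latitude: 61.48911, 171.99714.
Field: 61.48911/20 → 3 → D, 171.99714/10 → 17 → R; chars DR.
Square: 1.48911/2 → 0, 1.99714/1 → 1; chars 01.
Subsquare: 1.48911/0.0833333 → 17 → r, 0.99714/0.0416667 → 23 → x; chars rx.
Extended square: 0.07244/0.00833333 → 8, 0.03881/0.00416667 → 9; chars 89.

DR01rx89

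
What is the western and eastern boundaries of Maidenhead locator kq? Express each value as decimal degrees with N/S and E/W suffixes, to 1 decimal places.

20.0° E, 40.0° E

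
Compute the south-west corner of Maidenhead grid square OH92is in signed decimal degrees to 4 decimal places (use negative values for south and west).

-17.2500, 118.6667

Field O=14, H=7: +14·20° lon, +7·10° lat → SW at lon 100°, lat -20°.
Square 9, 2: +9·2° lon, +2·1° lat → SW at lon 118°, lat -18°.
Subsquare i=8, s=18: +8·0.0833333° lon, +18·0.0416667° lat → SW at lon 118.667°, lat -17.25°.
latitude -17.2500, longitude 118.6667.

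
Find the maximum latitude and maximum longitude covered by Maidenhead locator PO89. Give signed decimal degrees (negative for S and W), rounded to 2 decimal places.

Field P=15, O=14: +15·20° lon, +14·10° lat → SW at lon 120°, lat 50°.
Square 8, 9: +8·2° lon, +9·1° lat → SW at lon 136°, lat 59°.
Cell spans 2° lon × 1° lat. NE corner is SW corner plus one full cell.
latitude 60.00, longitude 138.00.

60.00, 138.00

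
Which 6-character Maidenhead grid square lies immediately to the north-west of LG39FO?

Longitude subsquare f = 5; −1 → 4 = e.
Latitude subsquare o = 14; +1 → 15 = p.

LG39ep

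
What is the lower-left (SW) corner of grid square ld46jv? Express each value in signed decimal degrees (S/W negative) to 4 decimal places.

-53.1250, 48.7500

Field L=11, D=3: +11·20° lon, +3·10° lat → SW at lon 40°, lat -60°.
Square 4, 6: +4·2° lon, +6·1° lat → SW at lon 48°, lat -54°.
Subsquare j=9, v=21: +9·0.0833333° lon, +21·0.0416667° lat → SW at lon 48.75°, lat -53.125°.
latitude -53.1250, longitude 48.7500.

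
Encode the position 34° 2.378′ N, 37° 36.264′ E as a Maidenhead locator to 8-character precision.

Add 180° to longitude and 90° to latitude: 217.60440, 124.03963.
Field: lon ⌊217.60440/20⌋ = 10 → K; lat ⌊124.03963/10⌋ = 12 → M.
Square: lon ⌊17.60440/2⌋ = 8; lat ⌊4.03963/1⌋ = 4.
Subsquare: lon ⌊1.60440/0.0833333⌋ = 19 → t; lat ⌊0.03963/0.0416667⌋ = 0 → a.
Extended square: lon ⌊0.02107/0.00833333⌋ = 2; lat ⌊0.03963/0.00416667⌋ = 9.

KM84ta29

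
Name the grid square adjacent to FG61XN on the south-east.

FG71am

Longitude subsquare x = 23; +1 → 24, wraps to 0 = a, carry into square.
Longitude square 6; +1 → 7.
Latitude subsquare n = 13; −1 → 12 = m.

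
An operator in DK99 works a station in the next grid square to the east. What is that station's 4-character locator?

EK09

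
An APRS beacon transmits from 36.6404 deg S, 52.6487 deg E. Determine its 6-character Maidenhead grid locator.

LF63hi

Shift to the Maidenhead origin (180°W, 90°S): lon 232.6487, lat 53.3596.
Field: 232.6487/20 → 11 → L, 53.3596/10 → 5 → F; chars LF.
Square: 12.6487/2 → 6, 3.3596/1 → 3; chars 63.
Subsquare: 0.6487/0.0833333 → 7 → h, 0.3596/0.0416667 → 8 → i; chars hi.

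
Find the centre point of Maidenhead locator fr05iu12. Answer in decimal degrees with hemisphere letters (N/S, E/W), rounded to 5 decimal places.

Field F=5, R=17: +5·20° lon, +17·10° lat → SW at lon -80°, lat 80°.
Square 0, 5: +0·2° lon, +5·1° lat → SW at lon -80°, lat 85°.
Subsquare i=8, u=20: +8·0.0833333° lon, +20·0.0416667° lat → SW at lon -79.3333°, lat 85.8333°.
Extended square 1, 2: +1·0.00833333° lon, +2·0.00416667° lat → SW at lon -79.325°, lat 85.8417°.
Cell spans 0.00833333° lon × 0.00416667° lat. Centre is SW corner plus half of each.
latitude 85.84375° N, longitude 79.32083° W.

85.84375° N, 79.32083° W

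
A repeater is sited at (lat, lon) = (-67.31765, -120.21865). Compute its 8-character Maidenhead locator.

CC92vq33

Add 180° to longitude and 90° to latitude: 59.78135, 22.68235.
Field: lon ⌊59.78135/20⌋ = 2 → C; lat ⌊22.68235/10⌋ = 2 → C.
Square: lon ⌊19.78135/2⌋ = 9; lat ⌊2.68235/1⌋ = 2.
Subsquare: lon ⌊1.78135/0.0833333⌋ = 21 → v; lat ⌊0.68235/0.0416667⌋ = 16 → q.
Extended square: lon ⌊0.03135/0.00833333⌋ = 3; lat ⌊0.01568/0.00416667⌋ = 3.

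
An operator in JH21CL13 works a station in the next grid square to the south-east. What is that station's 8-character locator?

Longitude extended square 1; +1 → 2.
Latitude extended square 3; −1 → 2.

JH21cl22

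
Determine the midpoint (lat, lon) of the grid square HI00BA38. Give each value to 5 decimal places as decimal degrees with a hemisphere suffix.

9.96458° S, 39.88750° W

Field H=7, I=8: +7·20° lon, +8·10° lat → SW at lon -40°, lat -10°.
Square 0, 0: +0·2° lon, +0·1° lat → SW at lon -40°, lat -10°.
Subsquare b=1, a=0: +1·0.0833333° lon, +0·0.0416667° lat → SW at lon -39.9167°, lat -10°.
Extended square 3, 8: +3·0.00833333° lon, +8·0.00416667° lat → SW at lon -39.8917°, lat -9.96667°.
Cell spans 0.00833333° lon × 0.00416667° lat. Centre is SW corner plus half of each.
latitude 9.96458° S, longitude 39.88750° W.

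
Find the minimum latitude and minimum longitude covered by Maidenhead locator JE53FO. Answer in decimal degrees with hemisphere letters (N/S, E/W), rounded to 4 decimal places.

Field J=9, E=4: +9·20° lon, +4·10° lat → SW at lon 0°, lat -50°.
Square 5, 3: +5·2° lon, +3·1° lat → SW at lon 10°, lat -47°.
Subsquare f=5, o=14: +5·0.0833333° lon, +14·0.0416667° lat → SW at lon 10.4167°, lat -46.4167°.
latitude 46.4167° S, longitude 10.4167° E.

46.4167° S, 10.4167° E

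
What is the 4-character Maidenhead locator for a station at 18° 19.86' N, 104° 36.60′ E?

Add 180° to longitude and 90° to latitude: 284.61, 108.33.
Field: 284.61/20 → 14 → O, 108.33/10 → 10 → K; chars OK.
Square: 4.61/2 → 2, 8.33/1 → 8; chars 28.

OK28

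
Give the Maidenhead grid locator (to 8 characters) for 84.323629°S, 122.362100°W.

CA85tq62

Add 180° to longitude and 90° to latitude: 57.63790, 5.67637.
Field: 57.63790/20 → 2 → C, 5.67637/10 → 0 → A; chars CA.
Square: 17.63790/2 → 8, 5.67637/1 → 5; chars 85.
Subsquare: 1.63790/0.0833333 → 19 → t, 0.67637/0.0416667 → 16 → q; chars tq.
Extended square: 0.05457/0.00833333 → 6, 0.00970/0.00416667 → 2; chars 62.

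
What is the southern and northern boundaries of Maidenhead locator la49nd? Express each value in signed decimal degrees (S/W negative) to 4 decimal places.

-80.8750, -80.8333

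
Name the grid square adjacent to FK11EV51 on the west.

FK11ev41

Longitude extended square 5; −1 → 4.
The latitude characters are unchanged.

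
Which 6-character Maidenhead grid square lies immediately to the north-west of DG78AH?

DG68xi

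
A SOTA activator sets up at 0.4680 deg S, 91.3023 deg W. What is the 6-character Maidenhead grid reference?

EI49im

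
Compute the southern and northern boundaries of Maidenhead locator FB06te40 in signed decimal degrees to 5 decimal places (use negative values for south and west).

-73.83333, -73.82917

Field F=5, B=1: +5·20° lon, +1·10° lat → SW at lon -80°, lat -80°.
Square 0, 6: +0·2° lon, +6·1° lat → SW at lon -80°, lat -74°.
Subsquare t=19, e=4: +19·0.0833333° lon, +4·0.0416667° lat → SW at lon -78.4167°, lat -73.8333°.
Extended square 4, 0: +4·0.00833333° lon, +0·0.00416667° lat → SW at lon -78.3833°, lat -73.8333°.
Cell spans 0.00833333° lon × 0.00416667° lat.
south -73.83333, north -73.82917.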